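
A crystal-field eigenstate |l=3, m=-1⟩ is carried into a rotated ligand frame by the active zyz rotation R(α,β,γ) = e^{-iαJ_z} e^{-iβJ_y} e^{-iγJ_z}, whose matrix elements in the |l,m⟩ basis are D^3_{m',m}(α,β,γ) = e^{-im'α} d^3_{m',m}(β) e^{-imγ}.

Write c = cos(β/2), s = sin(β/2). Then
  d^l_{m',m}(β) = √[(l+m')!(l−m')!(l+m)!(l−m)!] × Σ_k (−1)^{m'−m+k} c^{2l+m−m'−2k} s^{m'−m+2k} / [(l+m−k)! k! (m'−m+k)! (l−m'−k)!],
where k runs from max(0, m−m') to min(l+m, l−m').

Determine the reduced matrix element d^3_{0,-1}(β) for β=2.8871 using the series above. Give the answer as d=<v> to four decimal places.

d^3_{0,-1}(β=2.8871) via the finite sum:
c=cos(2.887100/2)=0.126903, s=sin(2.887100/2)=0.991915; N=√[6·6·2·24]=41.569219
k∈{0,1,2} keeps every argument non-negative
  k=0: (−1)^1·41.5692/(12)·0.1269^5·0.9919^1 = -0.000113
  k=1: (−1)^2·41.5692/(4)·0.1269^3·0.9919^3 = +0.020728
  k=2: (−1)^3·41.5692/(12)·0.1269^1·0.9919^5 = -0.422120
d^3_{0,-1}(2.8871) = -0.000113 +0.020728 -0.422120 = -0.401505

d=-0.4015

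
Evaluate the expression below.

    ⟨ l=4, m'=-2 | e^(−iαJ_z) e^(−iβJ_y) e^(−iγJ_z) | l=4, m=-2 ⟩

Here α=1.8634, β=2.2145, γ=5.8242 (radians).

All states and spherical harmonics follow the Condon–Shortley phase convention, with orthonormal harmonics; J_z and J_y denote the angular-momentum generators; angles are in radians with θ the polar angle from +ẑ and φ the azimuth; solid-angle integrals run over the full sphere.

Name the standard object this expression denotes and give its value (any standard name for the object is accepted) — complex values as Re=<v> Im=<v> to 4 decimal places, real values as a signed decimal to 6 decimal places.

Wigner D-matrix element, Re=-0.2917 Im=0.1008

This is a Wigner D-matrix element — the rotation-matrix element ⟨l m'| R(α,β,γ) |l m⟩ in the angular-momentum basis.
First d^4_{-2,-2}(β=2.2145), then the phase factors e^{-i(-2)α} and e^{-i(-2)γ}:
Half-angle: c=0.447123, s=0.894472. N=√(2·720·2·720)=1440.000000
Admissible k: 0..2 (factorial args all ≥0)
  k=0: (−1)^0·1440.0000/(1440)·0.4471^8·0.8945^0 = +0.001597
  k=1: (−1)^1·1440.0000/(120)·0.4471^6·0.8945^2 = -0.076714
  k=2: (−1)^2·1440.0000/(96)·0.4471^4·0.8945^4 = +0.383767
d^4_{-2,-2}(2.2145) = +0.001597 -0.076714 +0.383767 = +0.308650
Phases: e^{-i·(-2)·1.8634}=-0.833598-0.552372i, e^{-i·(-2)·5.8242}=+0.607433-0.794371i ⇒ D=-0.291718+0.100822i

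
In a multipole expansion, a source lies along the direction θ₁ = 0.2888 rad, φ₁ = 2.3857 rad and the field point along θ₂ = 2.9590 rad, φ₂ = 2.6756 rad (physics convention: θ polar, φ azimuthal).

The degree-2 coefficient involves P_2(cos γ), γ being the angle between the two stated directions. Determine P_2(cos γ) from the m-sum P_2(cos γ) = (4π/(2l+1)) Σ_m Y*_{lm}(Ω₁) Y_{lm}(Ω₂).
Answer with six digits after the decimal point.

Term-by-term m-sum for l=2 (normalisation 4π/5 = 2.513274):
  term(m=-2) = +0.000334-0.000219i   from Y*(Ω₁)=+0.001848-0.031277i, Y(Ω₂)=+0.007594+0.010224i
  term(m=-1) = -0.027881+0.008317i   from Y*(Ω₁)=-0.153472+0.144672i, Y(Ω₂)=+0.123239+0.061981i
  term(m=+0) = +0.332193+0.000000i   from Y*(Ω₁)=+0.554037-0.000000i, Y(Ω₂)=+0.599587+0.000000i
  term(m=+1) = -0.027881-0.008317i   from Y*(Ω₁)=+0.153472+0.144672i, Y(Ω₂)=-0.123239+0.061981i
  term(m=+2) = +0.000334+0.000219i   from Y*(Ω₁)=+0.001848+0.031277i, Y(Ω₂)=+0.007594-0.010224i
Σ over m = +0.277099-0.000000i; ×(4π/5) → +0.696427-0.000000i. Real part: 0.696427

0.696427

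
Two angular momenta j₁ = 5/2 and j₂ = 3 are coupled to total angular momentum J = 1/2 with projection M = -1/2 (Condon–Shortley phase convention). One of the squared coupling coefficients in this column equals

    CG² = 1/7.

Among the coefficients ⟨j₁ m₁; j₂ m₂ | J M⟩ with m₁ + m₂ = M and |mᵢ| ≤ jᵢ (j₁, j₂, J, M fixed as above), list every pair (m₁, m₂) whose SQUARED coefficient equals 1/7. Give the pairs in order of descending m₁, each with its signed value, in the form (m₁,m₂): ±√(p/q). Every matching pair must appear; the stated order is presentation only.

Admissible pairs with m₁+m₂ = M = -1/2: (-5/2,2), (-3/2,1), (-1/2,0), (1/2,-1), (3/2,-2), (5/2,-3)
  (m₁,m₂)=(5/2,-3): CG² = 2/7, CG = +√(2/7)
  (m₁,m₂)=(3/2,-2): CG² = 5/21, CG = −√(5/21)
  (m₁,m₂)=(1/2,-1): CG² = 4/21, CG = +√(4/21)
  (m₁,m₂)=(-1/2,0): CG² = 1/7, CG = −√(1/7)   ← matches the target
  (m₁,m₂)=(-3/2,1): CG² = 2/21, CG = +√(2/21)
  (m₁,m₂)=(-5/2,2): CG² = 1/21, CG = −√(1/21)
Pairs with CG² = 1/7: (-1/2,0): −√(1/7)

(-1/2,0): −√(1/7)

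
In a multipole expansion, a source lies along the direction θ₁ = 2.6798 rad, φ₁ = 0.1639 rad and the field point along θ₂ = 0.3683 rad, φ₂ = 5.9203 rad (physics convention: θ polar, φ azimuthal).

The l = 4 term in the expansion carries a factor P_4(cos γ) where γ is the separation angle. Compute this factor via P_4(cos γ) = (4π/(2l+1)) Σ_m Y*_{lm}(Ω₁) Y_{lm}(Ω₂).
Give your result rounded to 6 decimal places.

-0.414547

Expand P_4 via completeness: Σ_{m} conj(Y_{4,m}) at Ω₁ times Y_{4,m} at Ω₂ —
  term(m=-4) = -0.00007 + 0.00011j   from Y*(Ω₁)=0.01382 + 0.01063j, Y(Ω₂)=0.00088 + 0.00738j
  term(m=-3) = 0.00005 - 0.00540j   from Y*(Ω₁)=-0.08737 - 0.04679j, Y(Ω₂)=0.02527 + 0.04828j
  term(m=-2) = 0.03343 + 0.05877j   from Y*(Ω₁)=0.28987 + 0.09857j, Y(Ω₂)=0.16517 + 0.14656j
  term(m=-1) = -0.20926 - 0.12171j   from Y*(Ω₁)=-0.48599 - 0.08038j, Y(Ω₂)=0.45943 + 0.17445j
  term(m=+0) = 0.05479 + 0.00000j   from Y*(Ω₁)=0.15218 + 0.00000j, Y(Ω₂)=0.36001 + 0.00000j
  term(m=+1) = -0.20926 + 0.12171j   from Y*(Ω₁)=0.48599 - 0.08038j, Y(Ω₂)=-0.45943 + 0.17445j
  term(m=+2) = 0.03343 - 0.05877j   from Y*(Ω₁)=0.28987 - 0.09857j, Y(Ω₂)=0.16517 - 0.14656j
  term(m=+3) = 0.00005 + 0.00540j   from Y*(Ω₁)=0.08737 - 0.04679j, Y(Ω₂)=-0.02527 + 0.04828j
  term(m=+4) = -0.00007 - 0.00011j   from Y*(Ω₁)=0.01382 - 0.01063j, Y(Ω₂)=0.00088 - 0.00738j
Accumulated sum -0.29690 - 0.00000j; after 4π/(2l+1) scaling, -0.41455 - 0.00000j ⇒ P_4 = -0.414547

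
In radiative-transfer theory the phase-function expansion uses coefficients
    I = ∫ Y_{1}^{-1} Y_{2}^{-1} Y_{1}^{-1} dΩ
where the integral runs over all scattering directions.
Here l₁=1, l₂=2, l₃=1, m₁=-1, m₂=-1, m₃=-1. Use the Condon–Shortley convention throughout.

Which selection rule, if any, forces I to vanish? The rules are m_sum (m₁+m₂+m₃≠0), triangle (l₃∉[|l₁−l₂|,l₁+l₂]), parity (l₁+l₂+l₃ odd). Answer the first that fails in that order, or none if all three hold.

azimuthal sum: -1 − 1 − 1 = -3  ✗
1 ≤ 1 ≤ 3 (triangle on l)
L = 1 + 2 + 1 = 4 (even)

m_sum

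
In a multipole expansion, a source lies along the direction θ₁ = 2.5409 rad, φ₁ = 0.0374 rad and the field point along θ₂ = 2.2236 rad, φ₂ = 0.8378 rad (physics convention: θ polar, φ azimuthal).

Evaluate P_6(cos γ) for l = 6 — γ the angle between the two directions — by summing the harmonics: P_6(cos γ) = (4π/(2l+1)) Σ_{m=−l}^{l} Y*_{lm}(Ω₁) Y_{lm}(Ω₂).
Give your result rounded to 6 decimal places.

Term-by-term m-sum for l=6 (normalisation 4π/13 = 0.966644):
  term(m=-6) = +0.000172+0.001904i   from Y*(Ω₁)=+0.015356+0.003505i, Y(Ω₂)=+0.037543+0.115445i
  term(m=-5) = -0.016699+0.019413i   from Y*(Ω₁)=-0.078246-0.014805i, Y(Ω₂)=+0.160718-0.278506i
  term(m=-4) = -0.102440+0.006155i   from Y*(Ω₁)=+0.233530+0.035199i, Y(Ω₂)=-0.425031+0.090418i
  term(m=-3) = -0.067458-0.061644i   from Y*(Ω₁)=-0.432525-0.048734i, Y(Ω₂)=+0.169866+0.123382i
  term(m=-2) = +0.002973+0.099063i   from Y*(Ω₁)=+0.418512+0.031363i, Y(Ω₂)=+0.024704+0.234852i
  term(m=-1) = +0.005570-0.005739i   from Y*(Ω₁)=+0.025503+0.000954i, Y(Ω₂)=+0.209678-0.232891i
  term(m=+0) = -0.065901-0.000000i   from Y*(Ω₁)=-0.421066-0.000000i, Y(Ω₂)=+0.156509+0.000000i
  term(m=+1) = +0.005570+0.005739i   from Y*(Ω₁)=-0.025503+0.000954i, Y(Ω₂)=-0.209678-0.232891i
  term(m=+2) = +0.002973-0.099063i   from Y*(Ω₁)=+0.418512-0.031363i, Y(Ω₂)=+0.024704-0.234852i
  term(m=+3) = -0.067458+0.061644i   from Y*(Ω₁)=+0.432525-0.048734i, Y(Ω₂)=-0.169866+0.123382i
  term(m=+4) = -0.102440-0.006155i   from Y*(Ω₁)=+0.233530-0.035199i, Y(Ω₂)=-0.425031-0.090418i
  term(m=+5) = -0.016699-0.019413i   from Y*(Ω₁)=+0.078246-0.014805i, Y(Ω₂)=-0.160718-0.278506i
  term(m=+6) = +0.000172-0.001904i   from Y*(Ω₁)=+0.015356-0.003505i, Y(Ω₂)=+0.037543-0.115445i
Total Σ_m = -0.421666-0.000000i. Multiply by 0.966644: -0.407601-0.000000i. P_6(cos γ) = -0.407601

-0.407601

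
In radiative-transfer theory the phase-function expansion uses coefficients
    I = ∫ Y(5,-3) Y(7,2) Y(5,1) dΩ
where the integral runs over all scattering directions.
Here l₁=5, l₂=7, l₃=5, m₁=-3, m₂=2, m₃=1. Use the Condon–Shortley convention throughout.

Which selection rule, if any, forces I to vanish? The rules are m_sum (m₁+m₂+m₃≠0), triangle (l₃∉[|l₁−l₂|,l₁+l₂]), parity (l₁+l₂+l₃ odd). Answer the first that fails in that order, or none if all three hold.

parity

m₁+m₂+m₃ = -3 + 2 + 1 = 0  ✓
triangle: |5−7|=2 ≤ l₃=5 ≤ 5+7=12  ✓
parity: l₁+l₂+l₃ = 17 is odd  ✗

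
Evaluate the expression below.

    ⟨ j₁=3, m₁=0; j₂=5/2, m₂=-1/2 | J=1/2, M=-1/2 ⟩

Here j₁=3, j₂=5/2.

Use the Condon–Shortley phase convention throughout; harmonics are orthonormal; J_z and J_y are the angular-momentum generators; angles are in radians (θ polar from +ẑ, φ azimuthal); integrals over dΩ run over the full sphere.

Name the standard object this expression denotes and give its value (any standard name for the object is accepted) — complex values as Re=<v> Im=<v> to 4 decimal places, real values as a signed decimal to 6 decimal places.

This is a Clebsch–Gordan (vector-coupling) coefficient.
triangle: 5!·1!·0!/7! = 120/5040
(j±m)!: 3!·3!·2!·3!·0!·1! = 432
prefactor² = (2J+1)·Δ·N² = 144/7
  k=2: +1/(2!·3!·1!·0!·0!·0!) = 1/12
Σ = 1/12  ⇒  CG² = 144/7·(1/12)² = 1/7
CG = +√(1/7) = +0.377964

Clebsch–Gordan coefficient, +√(1/7) ≈ +0.377964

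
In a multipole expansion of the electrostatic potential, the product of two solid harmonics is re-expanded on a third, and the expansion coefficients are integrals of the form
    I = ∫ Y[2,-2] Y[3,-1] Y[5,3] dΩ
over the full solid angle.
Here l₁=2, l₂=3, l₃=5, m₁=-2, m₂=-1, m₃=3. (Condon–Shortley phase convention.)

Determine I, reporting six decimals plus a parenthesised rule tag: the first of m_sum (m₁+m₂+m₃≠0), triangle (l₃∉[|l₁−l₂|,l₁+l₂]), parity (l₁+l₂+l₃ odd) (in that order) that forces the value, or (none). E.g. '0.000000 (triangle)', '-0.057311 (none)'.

-0.200476 (none)

Checks pass: Σm=0; 10 even; l₃=5∈[1,5].
(2·2+1)(2·3+1)(2·5+1) = 385
Δ: 0! 4! 6! / 11! → 1/2310
sum: t=0:+1/144 = 1/144
3j²(2 3 5; 0 0 0) = Δ·Π!·Σ² = 10/231  (sign -1)
sum: t=0:+1/1152 = 1/1152
3j²(2 3 5; -2 -1 3) = Δ·Π!·Σ² = 1/33  (sign +1)
combine: 4πI² = 385·10/231·1/33 = 50/99
take √, sign -1: I = -0.20047604
No selection rule forces the value: the integral is nonzero (none).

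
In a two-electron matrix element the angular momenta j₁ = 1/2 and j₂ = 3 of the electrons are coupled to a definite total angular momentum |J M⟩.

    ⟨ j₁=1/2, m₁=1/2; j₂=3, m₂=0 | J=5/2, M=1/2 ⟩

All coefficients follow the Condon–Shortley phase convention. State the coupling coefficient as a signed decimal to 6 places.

+√(3/7) ≈ +0.654654

√[6·1!0!5!/7! · 1!0!3!3!3!2!] = √(432/7)
  +(−1)^0/∏(0,1,0,3,0,2)! = 1/12  (running 1/12)
⟨..|..⟩ = √(432/7)·(1/12) = +0.654654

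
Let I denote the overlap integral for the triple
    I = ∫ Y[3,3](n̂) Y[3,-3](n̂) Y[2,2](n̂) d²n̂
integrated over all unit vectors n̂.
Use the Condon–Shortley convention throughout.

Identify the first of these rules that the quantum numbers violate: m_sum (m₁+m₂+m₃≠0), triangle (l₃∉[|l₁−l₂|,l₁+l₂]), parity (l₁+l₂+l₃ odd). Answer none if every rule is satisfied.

m_sum

azimuthal sum: 3 − 3 + 2 = 2  ✗
0 ≤ 2 ≤ 6 (triangle on l)
L = 3 + 3 + 2 = 8 (even)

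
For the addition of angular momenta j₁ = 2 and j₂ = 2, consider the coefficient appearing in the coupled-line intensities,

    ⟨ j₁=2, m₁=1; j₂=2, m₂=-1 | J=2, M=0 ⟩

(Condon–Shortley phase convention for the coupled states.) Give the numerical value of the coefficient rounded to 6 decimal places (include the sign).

√[5·2!2!2!/7! · 3!1!1!3!2!2!] = √(8/7)
  +(−1)^0/∏(0,2,1,1,1,1)! = 1/2  (running 1/2)
  +(−1)^1/∏(1,1,0,0,2,2)! = -1/4  (running 1/4)
⟨..|..⟩ = √(8/7)·(1/4) = +0.267261

+0.267261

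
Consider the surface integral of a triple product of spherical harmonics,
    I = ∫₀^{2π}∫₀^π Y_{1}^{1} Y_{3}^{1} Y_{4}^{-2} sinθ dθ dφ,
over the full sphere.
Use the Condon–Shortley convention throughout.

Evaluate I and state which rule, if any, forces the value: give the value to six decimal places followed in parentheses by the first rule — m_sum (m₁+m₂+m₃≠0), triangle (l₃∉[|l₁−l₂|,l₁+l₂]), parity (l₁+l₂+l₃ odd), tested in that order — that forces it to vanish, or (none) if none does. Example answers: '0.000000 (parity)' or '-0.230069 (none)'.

Checks pass: Σm=0; 8 even; l₃=4∈[2,4].
(2·1+1)(2·3+1)(2·4+1) = 189
Δ: 0! 2! 6! / 9! → 1/252
sum: t=0:+1/36 = 1/36
3j²(1 3 4; 0 0 0) = Δ·Π!·Σ² = 4/63  (sign +1)
sum: t=0:+1/96 = 1/96
3j²(1 3 4; 1 1 -2) = Δ·Π!·Σ² = 5/84  (sign +1)
combine: 4πI² = 189·4/63·5/84 = 5/7
take √, sign +1: I = 0.23841361
No selection rule forces the value: the integral is nonzero (none).

0.238414 (none)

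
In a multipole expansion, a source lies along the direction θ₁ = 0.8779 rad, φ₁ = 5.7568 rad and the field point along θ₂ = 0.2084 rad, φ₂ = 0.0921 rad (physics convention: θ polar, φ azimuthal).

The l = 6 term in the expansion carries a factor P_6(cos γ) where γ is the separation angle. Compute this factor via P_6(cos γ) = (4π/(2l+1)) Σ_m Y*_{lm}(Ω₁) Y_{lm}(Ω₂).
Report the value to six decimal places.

-0.293692

Expand P_6 via completeness: Σ_{m} conj(Y_{6,m}) at Ω₁ times Y_{6,m} at Ω₂ —
  [-6]  conj(Y_{6,-6})(Ω₁) = -0.10020 + 0.00168j ; Y_{6,-6}(Ω₂) = 0.00003 - 0.00002j ; Δ = -0.00000 + 0.00000j
  [-5]  conj(Y_{6,-5})(Ω₁) = -0.25158 - 0.14062j ; Y_{6,-5}(Ω₂) = 0.00056 - 0.00028j ; Δ = -0.00018 - 0.00001j
  [-4]  conj(Y_{6,-4})(Ω₁) = -0.22226 - 0.37525j ; Y_{6,-4}(Ω₂) = 0.00581 - 0.00224j ; Δ = -0.00213 - 0.00168j
  [-3]  conj(Y_{6,-3})(Ω₁) = -0.00236 - 0.28204j ; Y_{6,-3}(Ω₂) = 0.04088 - 0.01159j ; Δ = -0.00337 - 0.01150j
  [-2]  conj(Y_{6,-2})(Ω₁) = -0.08119 + 0.14246j ; Y_{6,-2}(Ω₂) = 0.19196 - 0.03576j ; Δ = -0.01049 + 0.03025j
  [-1]  conj(Y_{6,-1})(Ω₁) = -0.30580 + 0.17769j ; Y_{6,-1}(Ω₂) = 0.54136 - 0.05000j ; Δ = -0.15666 + 0.11148j
  [+0]  conj(Y_{6,0})(Ω₁) = 0.06941 + 0.00000j ; Y_{6,0}(Ω₂) = 0.60284 + 0.00000j ; Δ = 0.04184 + 0.00000j
  [+1]  conj(Y_{6,1})(Ω₁) = 0.30580 + 0.17769j ; Y_{6,1}(Ω₂) = -0.54136 - 0.05000j ; Δ = -0.15666 - 0.11148j
  [+2]  conj(Y_{6,2})(Ω₁) = -0.08119 - 0.14246j ; Y_{6,2}(Ω₂) = 0.19196 + 0.03576j ; Δ = -0.01049 - 0.03025j
  [+3]  conj(Y_{6,3})(Ω₁) = 0.00236 - 0.28204j ; Y_{6,3}(Ω₂) = -0.04088 - 0.01159j ; Δ = -0.00337 + 0.01150j
  [+4]  conj(Y_{6,4})(Ω₁) = -0.22226 + 0.37525j ; Y_{6,4}(Ω₂) = 0.00581 + 0.00224j ; Δ = -0.00213 + 0.00168j
  [+5]  conj(Y_{6,5})(Ω₁) = 0.25158 - 0.14062j ; Y_{6,5}(Ω₂) = -0.00056 - 0.00028j ; Δ = -0.00018 + 0.00001j
  [+6]  conj(Y_{6,6})(Ω₁) = -0.10020 - 0.00168j ; Y_{6,6}(Ω₂) = 0.00003 + 0.00002j ; Δ = -0.00000 - 0.00000j
Total Σ_m = -0.30383 - 0.00000j. Multiply by 0.966644: -0.29369 - 0.00000j. P_6(cos γ) = -0.293692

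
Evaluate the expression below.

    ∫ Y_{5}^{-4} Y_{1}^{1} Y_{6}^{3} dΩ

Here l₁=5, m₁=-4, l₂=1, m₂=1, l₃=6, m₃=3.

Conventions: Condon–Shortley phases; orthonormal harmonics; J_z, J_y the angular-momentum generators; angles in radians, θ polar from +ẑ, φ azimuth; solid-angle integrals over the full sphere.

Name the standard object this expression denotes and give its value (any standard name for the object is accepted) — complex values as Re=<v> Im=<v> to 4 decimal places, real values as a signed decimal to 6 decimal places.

This is a Gaunt coefficient — the integral of a triple product of spherical harmonics over the sphere.
Checks pass: Σm=0; 12 even; l₃=6∈[4,6].
(2·5+1)(2·1+1)(2·6+1) = 429
Δ: 0! 10! 2! / 13! → 1/858
sum: t=0:+1/14400 = 1/14400
3j²(5 1 6; 0 0 0) = Δ·Π!·Σ² = 6/143  (sign +1)
sum: t=0:+1/725760 = 1/725760
3j²(5 1 6; -4 1 3) = Δ·Π!·Σ² = 1/286  (sign -1)
combine: 4πI² = 429·6/143·1/286 = 9/143
take √, sign -1: I = -0.07076985

Gaunt coefficient, -0.070770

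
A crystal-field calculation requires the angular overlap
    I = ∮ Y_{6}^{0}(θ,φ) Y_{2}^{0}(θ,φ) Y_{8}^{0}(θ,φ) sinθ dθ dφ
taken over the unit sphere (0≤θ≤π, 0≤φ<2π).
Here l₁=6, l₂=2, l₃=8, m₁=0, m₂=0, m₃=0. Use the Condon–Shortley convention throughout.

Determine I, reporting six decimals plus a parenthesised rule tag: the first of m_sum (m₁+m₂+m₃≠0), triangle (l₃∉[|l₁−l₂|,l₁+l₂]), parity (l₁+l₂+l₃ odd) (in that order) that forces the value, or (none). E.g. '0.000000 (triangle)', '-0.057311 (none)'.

Checks pass: Σm=0; 16 even; l₃=8∈[4,8].
(2·6+1)(2·2+1)(2·8+1) = 1105
Δ: 0! 12! 4! / 17! → 1/30940
sum: t=0:+1/2073600 = 1/2073600
3j²(6 2 8; 0 0 0) = Δ·Π!·Σ² = 28/1105  (sign +1)
(m-triple is (0,0,0) — same symbol as above.)
combine: 4πI² = 1105·28/1105·28/1105 = 784/1105
take √, sign +1: I = 0.23761396
No selection rule forces the value: the integral is nonzero (none).

0.237614 (none)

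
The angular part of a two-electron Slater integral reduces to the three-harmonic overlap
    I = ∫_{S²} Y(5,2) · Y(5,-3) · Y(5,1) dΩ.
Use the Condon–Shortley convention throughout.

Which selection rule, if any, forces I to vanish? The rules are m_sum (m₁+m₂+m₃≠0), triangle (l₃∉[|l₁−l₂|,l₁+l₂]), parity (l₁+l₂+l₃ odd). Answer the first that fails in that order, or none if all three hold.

parity

Σmᵢ = 0  ✓
l₃∈[|l₁−l₂|,l₁+l₂]=[0,10], have l₃=5  ✓
Σlᵢ = 15 ⇒ odd  ✗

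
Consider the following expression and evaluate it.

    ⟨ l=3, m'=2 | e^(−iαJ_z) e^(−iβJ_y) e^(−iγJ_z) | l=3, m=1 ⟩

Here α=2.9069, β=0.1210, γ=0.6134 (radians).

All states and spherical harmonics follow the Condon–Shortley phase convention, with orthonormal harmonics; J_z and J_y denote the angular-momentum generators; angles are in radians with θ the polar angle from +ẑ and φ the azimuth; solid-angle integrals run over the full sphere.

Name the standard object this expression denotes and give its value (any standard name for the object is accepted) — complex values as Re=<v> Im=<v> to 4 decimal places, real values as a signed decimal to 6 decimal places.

Wigner D-matrix element, Re=-0.1861 Im=0.0270

This is a Wigner D-matrix element — the rotation-matrix element ⟨l m'| R(α,β,γ) |l m⟩ in the angular-momentum basis.
Split into d^3_{2,1}(β=0.1210) × two z-phases.
Half-angle: c=0.998170, s=0.060463. N=√(120·1·24·2)=75.894664
k∈{0,1} keeps every argument non-negative
  k=0: (−1)^1·75.8947/(24)·0.9982^5·0.0605^1 = -0.189458
  k=1: (−1)^2·75.8947/(12)·0.9982^3·0.0605^3 = +0.001390
d^3_{2,1}(0.1210) = -0.189458 +0.001390 = -0.188068
D = (+0.891847+0.452338i)·(-0.188068)·(+0.817696-0.575651i) = -0.186121+0.026991i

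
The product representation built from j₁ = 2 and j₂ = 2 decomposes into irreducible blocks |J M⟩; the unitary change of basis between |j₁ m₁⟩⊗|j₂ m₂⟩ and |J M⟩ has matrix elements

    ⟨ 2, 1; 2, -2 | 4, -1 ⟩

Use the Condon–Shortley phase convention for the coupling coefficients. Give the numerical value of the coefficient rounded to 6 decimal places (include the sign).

+√(1/14) ≈ +0.267261

√[9·0!4!4!/9! · 3!1!0!4!3!5!] = √(10368/7)
  +(−1)^0/∏(0,0,1,0,3,4)! = 1/144  (running 1/144)
⟨..|..⟩ = √(10368/7)·(1/144) = +0.267261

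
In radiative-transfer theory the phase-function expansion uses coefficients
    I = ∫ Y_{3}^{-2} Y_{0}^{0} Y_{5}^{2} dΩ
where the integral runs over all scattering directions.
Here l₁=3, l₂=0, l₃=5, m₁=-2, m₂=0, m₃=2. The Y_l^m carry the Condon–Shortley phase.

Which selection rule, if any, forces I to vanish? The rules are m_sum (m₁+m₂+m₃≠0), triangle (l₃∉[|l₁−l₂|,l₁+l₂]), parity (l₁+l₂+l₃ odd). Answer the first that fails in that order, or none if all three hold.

triangle

m₁+m₂+m₃ = -2 + 0 + 2 = 0  ✓
triangle: need |l₁−l₂| ≤ l₃ ≤ l₁+l₂ = [3,3]; l₃=5 is outside  ✗
parity: l₁+l₂+l₃ = 8 is even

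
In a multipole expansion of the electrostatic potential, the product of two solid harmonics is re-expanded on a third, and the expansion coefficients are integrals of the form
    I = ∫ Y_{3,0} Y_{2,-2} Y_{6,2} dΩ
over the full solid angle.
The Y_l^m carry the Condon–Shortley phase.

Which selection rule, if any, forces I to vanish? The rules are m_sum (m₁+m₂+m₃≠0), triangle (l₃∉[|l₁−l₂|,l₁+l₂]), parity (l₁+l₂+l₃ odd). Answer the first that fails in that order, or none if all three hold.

Σmᵢ = 0  ✓
l₃∈[|l₁−l₂|,l₁+l₂]=[1,5] required, l₃=6 fails  ✗
Σlᵢ = 11 ⇒ odd

triangle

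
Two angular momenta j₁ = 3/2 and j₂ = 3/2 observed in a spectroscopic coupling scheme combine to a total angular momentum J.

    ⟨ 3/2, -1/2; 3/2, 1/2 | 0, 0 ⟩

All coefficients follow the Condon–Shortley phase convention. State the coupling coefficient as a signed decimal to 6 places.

+0.500000  (= +√(1/4))

j₁+j₂−J=3  J+j₁−j₂=0  J−j₁+j₂=0  j₁+j₂+J+1=4
(j₁±m₁, j₂±m₂, J±M) = (1,2,2,1,0,0)
P² = 1
sum k=2..2:
  [2] +1/2 = 1/2
S = 1/2
C² = P²·S² = 1/4 ; C = +0.500000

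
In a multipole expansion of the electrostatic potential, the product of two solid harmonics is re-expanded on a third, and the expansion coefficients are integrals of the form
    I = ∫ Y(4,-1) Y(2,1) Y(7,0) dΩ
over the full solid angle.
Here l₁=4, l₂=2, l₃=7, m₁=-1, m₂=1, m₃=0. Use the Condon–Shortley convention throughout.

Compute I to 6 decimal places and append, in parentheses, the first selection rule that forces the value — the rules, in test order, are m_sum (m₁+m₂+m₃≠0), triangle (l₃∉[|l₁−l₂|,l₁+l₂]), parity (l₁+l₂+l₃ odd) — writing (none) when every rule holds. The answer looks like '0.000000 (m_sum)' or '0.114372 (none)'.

0.000000 (triangle)

l₃=7 ∉ [2,6] — triangle fails ⇒ I = 0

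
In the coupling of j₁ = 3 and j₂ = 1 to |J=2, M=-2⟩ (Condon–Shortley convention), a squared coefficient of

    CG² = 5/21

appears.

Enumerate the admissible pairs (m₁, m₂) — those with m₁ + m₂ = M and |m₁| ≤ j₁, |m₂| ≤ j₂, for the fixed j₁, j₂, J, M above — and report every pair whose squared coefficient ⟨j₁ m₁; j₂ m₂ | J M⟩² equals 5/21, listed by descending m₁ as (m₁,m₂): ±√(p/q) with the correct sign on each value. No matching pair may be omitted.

(-2,0): −√(5/21)

Admissible pairs with m₁+m₂ = M = -2: (-3,1), (-2,0), (-1,-1)
  (m₁,m₂)=(-1,-1): CG² = 1/21, CG = +√(1/21)
  (m₁,m₂)=(-2,0): CG² = 5/21, CG = −√(5/21)   ← matches the target
  (m₁,m₂)=(-3,1): CG² = 5/7, CG = +√(5/7)
Pairs with CG² = 5/21: (-2,0): −√(5/21)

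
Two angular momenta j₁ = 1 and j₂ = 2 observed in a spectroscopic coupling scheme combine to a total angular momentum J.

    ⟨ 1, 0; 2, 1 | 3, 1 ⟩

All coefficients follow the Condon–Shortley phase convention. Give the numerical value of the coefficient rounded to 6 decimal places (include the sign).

+√(8/15) = +0.730297

triangle: 0!·2!·4!/7! = 48/5040
(j±m)!: 1!·1!·3!·1!·4!·2! = 288
prefactor² = (2J+1)·Δ·N² = 96/5
  k=0: +1/(0!·0!·1!·3!·1!·1!) = 1/6
Σ = 1/6  ⇒  CG² = 96/5·(1/6)² = 8/15
CG = +√(8/15) = +0.730297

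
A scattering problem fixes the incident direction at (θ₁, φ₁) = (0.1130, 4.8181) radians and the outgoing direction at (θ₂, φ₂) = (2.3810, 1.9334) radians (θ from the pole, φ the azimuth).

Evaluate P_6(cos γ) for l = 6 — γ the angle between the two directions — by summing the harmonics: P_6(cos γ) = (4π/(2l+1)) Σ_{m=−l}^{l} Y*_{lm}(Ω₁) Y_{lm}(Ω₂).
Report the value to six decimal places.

Term-by-term m-sum for l=6 (normalisation 4π/13 = 0.966644):
  term(m=-6) = (0.000000, -0.000000)   from Y*(Ω₁)=(-0.000001, -0.000001), Y(Ω₂)=(0.029477, 0.042644)
  term(m=-5) = (0.000002, -0.000005)   from Y*(Ω₁)=(0.000015, -0.000026), Y(Ω₂)=(0.183207, -0.045266)
  term(m=-4) = (0.000113, -0.000187)   from Y*(Ω₁)=(0.000519, 0.000233), Y(Ω₂)=(0.046179, -0.381749)
  term(m=-3) = (0.002243, -0.002178)   from Y*(Ω₁)=(-0.002275, 0.006930), Y(Ω₂)=(-0.379587, -0.199060)
  term(m=-2) = (0.005519, -0.003114)   from Y*(Ω₁)=(-0.062333, -0.013379), Y(Ω₂)=(-0.074385, 0.065929)
  term(m=-1) = (-0.114751, 0.030145)   from Y*(Ω₁)=(0.036759, -0.346437), Y(Ω₂)=(-0.120799, -0.318413)
  term(m=+0) = (-0.183627, 0.000000)   from Y*(Ω₁)=(0.885173, -0.000000), Y(Ω₂)=(-0.207448, 0.000000)
  term(m=+1) = (-0.114751, -0.030145)   from Y*(Ω₁)=(-0.036759, -0.346437), Y(Ω₂)=(0.120799, -0.318413)
  term(m=+2) = (0.005519, 0.003114)   from Y*(Ω₁)=(-0.062333, 0.013379), Y(Ω₂)=(-0.074385, -0.065929)
  term(m=+3) = (0.002243, 0.002178)   from Y*(Ω₁)=(0.002275, 0.006930), Y(Ω₂)=(0.379587, -0.199060)
  term(m=+4) = (0.000113, 0.000187)   from Y*(Ω₁)=(0.000519, -0.000233), Y(Ω₂)=(0.046179, 0.381749)
  term(m=+5) = (0.000002, 0.000005)   from Y*(Ω₁)=(-0.000015, -0.000026), Y(Ω₂)=(-0.183207, -0.045266)
  term(m=+6) = (0.000000, 0.000000)   from Y*(Ω₁)=(-0.000001, 0.000001), Y(Ω₂)=(0.029477, -0.042644)
Accumulated sum (-0.397376, -0.000000); after 4π/(2l+1) scaling, (-0.384121, -0.000000) ⇒ P_6 = -0.384121

-0.384121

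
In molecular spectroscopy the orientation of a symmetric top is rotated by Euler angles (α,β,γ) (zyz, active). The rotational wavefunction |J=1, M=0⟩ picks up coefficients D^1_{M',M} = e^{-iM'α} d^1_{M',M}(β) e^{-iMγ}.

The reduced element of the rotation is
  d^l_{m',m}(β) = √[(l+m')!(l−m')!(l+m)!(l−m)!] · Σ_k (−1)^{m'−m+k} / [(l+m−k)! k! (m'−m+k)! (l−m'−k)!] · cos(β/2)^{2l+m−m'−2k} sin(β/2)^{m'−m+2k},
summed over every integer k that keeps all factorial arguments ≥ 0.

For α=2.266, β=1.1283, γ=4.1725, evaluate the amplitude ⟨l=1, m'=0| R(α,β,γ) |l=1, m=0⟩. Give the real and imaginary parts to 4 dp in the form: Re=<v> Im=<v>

D^1_{0,0}(2.2660,1.1283,4.1725) = e^{-i·0·2.2660}·d^1_{0,0}(1.1283)·e^{-i·0·4.1725}. Compute d first:
With c≡cos(β/2)=0.845043 and s≡sin(β/2)=0.534698, N=[1·1·1·1]^{1/2}=1.000000
Admissible k: 0..1 (factorial args all ≥0)
  k=0: (−1)^0·1.0000/(1)·0.8450^2·0.5347^0 = +0.714098
  k=1: (−1)^1·1.0000/(1)·0.8450^0·0.5347^2 = -0.285902
d^1_{0,0}(1.1283) = +0.714098 -0.285902 = +0.428197
Attach z-rotation phases: D = e^{-i(0)(2.2660)}·(+0.428197)·e^{-i(0)(4.1725)} = +0.428197+0.000000i

Re=0.4282 Im=0.0000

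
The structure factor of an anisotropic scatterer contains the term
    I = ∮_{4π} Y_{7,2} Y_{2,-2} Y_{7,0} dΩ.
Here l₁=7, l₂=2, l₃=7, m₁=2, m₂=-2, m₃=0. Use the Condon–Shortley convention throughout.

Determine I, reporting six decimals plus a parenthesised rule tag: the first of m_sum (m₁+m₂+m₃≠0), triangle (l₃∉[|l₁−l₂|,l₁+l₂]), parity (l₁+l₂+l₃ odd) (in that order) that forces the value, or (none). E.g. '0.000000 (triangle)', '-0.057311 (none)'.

Rules hold: Σm=0, L=16 even, 5≤7≤9.
N = 15·5·15 = 1125
Δ = 2!·12!·2!/17! = 1/185640
Racah Σ t=0..2: t=0:+1/2419200 t=1:−1/518400 t=2:+1/2419200 = -1/907200
⇒ 3j(7 2 7; 0 0 0)² = 56/3315, sgn +1
Racah Σ t=0..0: t=0:+1/2419200 = 1/2419200
⇒ 3j(7 2 7; 2 -2 0)² = 27/1105, sgn -1
4πI² = N·(3j₀)²·(3jₘ)² = 22680/48841
I = -1·√(0.464364/4π) = -0.19223140
No selection rule forces the value: the integral is nonzero (none).

-0.192231 (none)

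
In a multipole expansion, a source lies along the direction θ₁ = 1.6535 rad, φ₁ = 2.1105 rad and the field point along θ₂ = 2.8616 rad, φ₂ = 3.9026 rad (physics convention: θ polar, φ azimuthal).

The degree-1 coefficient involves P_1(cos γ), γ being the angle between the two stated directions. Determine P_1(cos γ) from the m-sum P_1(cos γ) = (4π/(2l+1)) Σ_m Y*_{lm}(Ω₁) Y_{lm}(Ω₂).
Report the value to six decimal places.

Addition theorem: P_1(cos γ) = (4π/3) Σ_m Y*_{lm}(Ω₁) Y_{lm}(Ω₂), m = −1…1:
  m=-1: Y*=-0.17694 + 0.29537j  Y=-0.06914 + 0.06585j  product -0.00722 - 0.03207j
  m=+0: Y*=-0.04036 + 0.00000j  Y=-0.46958 + 0.00000j  product 0.01895 + 0.00000j
  m=+1: Y*=0.17694 + 0.29537j  Y=0.06914 + 0.06585j  product -0.00722 + 0.03207j
Total Σ_m = 0.00452 + 0.00000j. Multiply by 4.188790: 0.01894 + 0.00000j. P_1(cos γ) = 0.018941

0.018941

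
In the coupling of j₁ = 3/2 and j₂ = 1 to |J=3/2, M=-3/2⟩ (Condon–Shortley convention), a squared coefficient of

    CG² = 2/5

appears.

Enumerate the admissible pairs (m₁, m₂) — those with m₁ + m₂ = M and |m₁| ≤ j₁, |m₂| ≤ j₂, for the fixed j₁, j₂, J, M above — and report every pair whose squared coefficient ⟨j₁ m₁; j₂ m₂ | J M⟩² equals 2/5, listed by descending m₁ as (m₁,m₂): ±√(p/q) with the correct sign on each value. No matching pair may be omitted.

(-1/2,-1): +√(2/5)

Admissible pairs with m₁+m₂ = M = -3/2: (-3/2,0), (-1/2,-1)
  (m₁,m₂)=(-1/2,-1): CG² = 2/5, CG = +√(2/5)   ← matches the target
  (m₁,m₂)=(-3/2,0): CG² = 3/5, CG = −√(3/5)
Pairs with CG² = 2/5: (-1/2,-1): +√(2/5)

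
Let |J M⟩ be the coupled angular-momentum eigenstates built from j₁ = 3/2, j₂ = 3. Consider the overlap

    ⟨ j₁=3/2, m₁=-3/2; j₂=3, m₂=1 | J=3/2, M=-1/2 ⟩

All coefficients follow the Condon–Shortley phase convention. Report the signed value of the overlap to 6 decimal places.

-0.338062  (= −√(4/35))

triangle: 3!×0!×3!/7! = 36/5040
(j±m)!: 0!×3!×4!×2!×1!×2! = 576
prefactor² = (2J+1)×Δ×N² = 576/35
  k=3: −1/(3!×0!×0!×1!×0!×2!) = -1/12
Σ = -1/12  ⇒  CG² = 576/35×(-1/12)² = 4/35
CG = −√(4/35) = -0.338062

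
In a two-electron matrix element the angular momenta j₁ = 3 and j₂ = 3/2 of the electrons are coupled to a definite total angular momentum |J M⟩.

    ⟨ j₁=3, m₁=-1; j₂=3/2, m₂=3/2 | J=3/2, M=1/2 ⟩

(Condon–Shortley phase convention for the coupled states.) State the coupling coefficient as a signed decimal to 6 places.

−√(4/35) = -0.338062

triangle: 3!·3!·0!/7! = 36/5040
(j±m)!: 2!·4!·3!·0!·2!·1! = 576
prefactor² = (2J+1)·Δ·N² = 576/35
  k=3: −1/(3!·0!·1!·0!·2!·0!) = -1/12
Σ = -1/12  ⇒  CG² = 576/35·(-1/12)² = 4/35
CG = −√(4/35) = -0.338062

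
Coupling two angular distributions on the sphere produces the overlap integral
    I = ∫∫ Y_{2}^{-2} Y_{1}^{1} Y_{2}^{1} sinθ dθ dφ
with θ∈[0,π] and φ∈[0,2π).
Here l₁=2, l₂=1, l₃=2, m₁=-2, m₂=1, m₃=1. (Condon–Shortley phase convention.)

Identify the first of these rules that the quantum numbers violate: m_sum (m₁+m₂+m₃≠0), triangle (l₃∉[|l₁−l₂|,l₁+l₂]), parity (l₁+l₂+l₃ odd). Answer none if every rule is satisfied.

parity

m₁+m₂+m₃ = -2 + 1 + 1 = 0  ✓
triangle: |2−1|=1 ≤ l₃=2 ≤ 2+1=3  ✓
parity: l₁+l₂+l₃ = 5 is odd  ✗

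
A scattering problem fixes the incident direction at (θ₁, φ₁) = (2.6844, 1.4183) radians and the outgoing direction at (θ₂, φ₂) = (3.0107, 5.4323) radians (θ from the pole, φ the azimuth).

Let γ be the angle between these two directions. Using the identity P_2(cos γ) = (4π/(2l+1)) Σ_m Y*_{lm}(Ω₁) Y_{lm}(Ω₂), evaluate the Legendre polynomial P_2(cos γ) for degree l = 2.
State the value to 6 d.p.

Summing Y*_{l m}(θ₁,φ₁)·Y_{l m}(θ₂,φ₂) over m ∈ [−2, 2]; prefactor 4π/(2·2+1) = 2.513274:
  term(m=-2) = -0.00009 - 0.00049j   from Y*(Ω₁)=-0.07180 + 0.02260j, Y(Ω₂)=-0.00086 + 0.00652j
  term(m=-1) = -0.01967 + 0.02343j   from Y*(Ω₁)=-0.04648 - 0.30245j, Y(Ω₂)=-0.06591 - 0.07516j
  term(m=+0) = 0.27439 + 0.00000j   from Y*(Ω₁)=0.44641 + 0.00000j, Y(Ω₂)=0.61466 + 0.00000j
  term(m=+1) = -0.01967 - 0.02343j   from Y*(Ω₁)=0.04648 - 0.30245j, Y(Ω₂)=0.06591 - 0.07516j
  term(m=+2) = -0.00009 + 0.00049j   from Y*(Ω₁)=-0.07180 - 0.02260j, Y(Ω₂)=-0.00086 - 0.00652j
Total Σ_m = 0.23488 - 0.00000j. Multiply by 2.513274: 0.59032 - 0.00000j. P_2(cos γ) = 0.590323

0.590323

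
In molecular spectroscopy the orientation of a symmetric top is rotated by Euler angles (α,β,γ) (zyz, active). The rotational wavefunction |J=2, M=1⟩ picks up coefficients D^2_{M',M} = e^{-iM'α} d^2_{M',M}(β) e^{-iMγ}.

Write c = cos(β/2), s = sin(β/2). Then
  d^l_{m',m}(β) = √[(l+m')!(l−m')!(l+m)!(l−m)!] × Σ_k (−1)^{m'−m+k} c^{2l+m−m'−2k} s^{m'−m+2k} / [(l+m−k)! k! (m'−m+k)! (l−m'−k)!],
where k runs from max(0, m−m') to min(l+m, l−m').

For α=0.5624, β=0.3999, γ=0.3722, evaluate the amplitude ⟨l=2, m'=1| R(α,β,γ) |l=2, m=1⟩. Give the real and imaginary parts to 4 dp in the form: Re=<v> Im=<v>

D^2_{1,1}(0.5624,0.3999,0.3722) = e^{-i·1·0.5624}·d^2_{1,1}(0.3999)·e^{-i·1·0.3722}. Compute d first:
Half-angle: c=0.980077, s=0.198620. N=√(6·1·6·1)=6.000000
k: max(0,(1)−(1))=0 … min(2+(1),2−(1))=1
  k=0: (−1)^0·6.0000/(6)·0.9801^4·0.1986^0 = +0.922656
  k=1: (−1)^1·6.0000/(2)·0.9801^2·0.1986^2 = -0.113681
d^2_{1,1}(0.3999) = +0.922656 -0.113681 = +0.808975
D = (+0.845978-0.533218i)·(+0.808975)·(+0.931530-0.363666i) = +0.480645-0.650708i

Re=0.4806 Im=-0.6507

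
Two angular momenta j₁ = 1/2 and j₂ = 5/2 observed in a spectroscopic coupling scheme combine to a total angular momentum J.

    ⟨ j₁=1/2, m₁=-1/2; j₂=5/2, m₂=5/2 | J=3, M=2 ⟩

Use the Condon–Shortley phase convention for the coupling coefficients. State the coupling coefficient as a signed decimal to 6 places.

+√(1/6) ≈ +0.408248

triangle: 0!·1!·5!/7! = 120/5040
(j±m)!: 0!·1!·5!·0!·5!·1! = 14400
prefactor² = (2J+1)·Δ·N² = 2400
  k=0: +1/(0!·0!·1!·5!·0!·0!) = 1/120
Σ = 1/120  ⇒  CG² = 2400·(1/120)² = 1/6
CG = +√(1/6) = +0.408248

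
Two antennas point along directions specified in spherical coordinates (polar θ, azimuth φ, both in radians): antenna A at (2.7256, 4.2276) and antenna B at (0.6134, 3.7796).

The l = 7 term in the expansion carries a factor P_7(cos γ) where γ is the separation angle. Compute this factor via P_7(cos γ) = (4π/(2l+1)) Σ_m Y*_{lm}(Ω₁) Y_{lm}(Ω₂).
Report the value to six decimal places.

Expand P_7 via completeness: Σ_{m} conj(Y_{7,m}) at Ω₁ times Y_{7,m} at Ω₂ —
  m=-7: (-0.000219, -0.000852) × (0.002554, -0.010158) = (-0.000009, 0.000000)  (running Σ = (-0.000009, 0.000000))
  m=-6: (-0.007251, -0.001720) × (-0.043060, 0.035283) = (0.000373, -0.000182)  (running Σ = (0.000364, -0.000182))
  m=-5: (-0.025681, 0.029420) × (0.178203, -0.008640) = (-0.004322, 0.005465)  (running Σ = (-0.003959, 0.005283))
  m=-4: (0.050772, 0.131540) × (-0.311754, -0.208540) = (0.011603, -0.051596)  (running Σ = (0.007644, -0.046313))
  m=-3: (0.347235, 0.040612) × (0.161929, 0.453112) = (0.037826, 0.163913)  (running Σ = (0.045470, 0.117599))
  m=-2: (0.305010, -0.444668) × (0.066275, -0.218278) = (-0.076847, -0.096047)  (running Σ = (-0.031377, 0.021552))
  m=-1: (-0.152853, -0.290202) × (0.230246, -0.170716) = (-0.084736, -0.040723)  (running Σ = (-0.116112, -0.019171))
  m=0: (0.331077, -0.000000) × (-0.332823, 0.000000) = (-0.110190, 0.000000)  (running Σ = (-0.226302, -0.019171))
  m=1: (0.152853, -0.290202) × (-0.230246, -0.170716) = (-0.084736, 0.040723)  (running Σ = (-0.311038, 0.021552))
  m=2: (0.305010, 0.444668) × (0.066275, 0.218278) = (-0.076847, 0.096047)  (running Σ = (-0.387885, 0.117599))
  m=3: (-0.347235, 0.040612) × (-0.161929, 0.453112) = (0.037826, -0.163913)  (running Σ = (-0.350059, -0.046313))
  m=4: (0.050772, -0.131540) × (-0.311754, 0.208540) = (0.011603, 0.051596)  (running Σ = (-0.338456, 0.005283))
  m=5: (0.025681, 0.029420) × (-0.178203, -0.008640) = (-0.004322, -0.005465)  (running Σ = (-0.342779, -0.000182))
  m=6: (-0.007251, 0.001720) × (-0.043060, -0.035283) = (0.000373, 0.000182)  (running Σ = (-0.342406, 0.000000))
  m=7: (0.000219, -0.000852) × (-0.002554, -0.010158) = (-0.000009, -0.000000)  (running Σ = (-0.342415, -0.000000))
Total Σ_m = (-0.342415, -0.000000). Multiply by 0.837758: (-0.286861, -0.000000). P_7(cos γ) = -0.286861

-0.286861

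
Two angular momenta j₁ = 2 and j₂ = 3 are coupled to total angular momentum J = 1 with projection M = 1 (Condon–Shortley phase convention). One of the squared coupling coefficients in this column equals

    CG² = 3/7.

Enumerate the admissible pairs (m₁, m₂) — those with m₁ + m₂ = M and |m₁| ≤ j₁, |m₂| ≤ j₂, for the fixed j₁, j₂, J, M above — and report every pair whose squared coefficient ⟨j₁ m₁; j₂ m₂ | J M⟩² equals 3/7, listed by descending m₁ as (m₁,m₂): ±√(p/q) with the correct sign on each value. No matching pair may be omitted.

Admissible pairs with m₁+m₂ = M = 1: (-2,3), (-1,2), (0,1), (1,0), (2,-1)
  (m₁,m₂)=(2,-1): CG² = 1/35, CG = +√(1/35)
  (m₁,m₂)=(1,0): CG² = 3/35, CG = −√(3/35)
  (m₁,m₂)=(0,1): CG² = 6/35, CG = +√(6/35)
  (m₁,m₂)=(-1,2): CG² = 2/7, CG = −√(2/7)
  (m₁,m₂)=(-2,3): CG² = 3/7, CG = +√(3/7)   ← matches the target
Pairs with CG² = 3/7: (-2,3): +√(3/7)

(-2,3): +√(3/7)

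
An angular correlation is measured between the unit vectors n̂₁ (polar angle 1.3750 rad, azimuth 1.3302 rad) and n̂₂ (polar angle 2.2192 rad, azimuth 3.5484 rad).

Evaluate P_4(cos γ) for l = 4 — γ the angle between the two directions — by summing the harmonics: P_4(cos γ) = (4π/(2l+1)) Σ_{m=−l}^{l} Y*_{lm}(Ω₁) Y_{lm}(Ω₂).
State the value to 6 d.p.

Term-by-term m-sum for l=4 (normalisation 4π/9 = 1.396263):
  [-4]  conj(Y_{4,-4})(Ω₁) = 0.23415 - 0.33616j ; Y_{4,-4}(Ω₂) = -0.01007 - 0.17832j ; Δ = -0.06230 - 0.03837j
  [-3]  conj(Y_{4,-3})(Ω₁) = -0.15185 - 0.17251j ; Y_{4,-3}(Ω₂) = 0.13138 - 0.35950j ; Δ = -0.08197 + 0.03192j
  [-2]  conj(Y_{4,-2})(Ω₁) = 0.20972 - 0.10950j ; Y_{4,-2}(Ω₂) = 0.22670 - 0.23986j ; Δ = 0.02128 - 0.07513j
  [-1]  conj(Y_{4,-1})(Ω₁) = -0.05884 - 0.23981j ; Y_{4,-1}(Ω₂) = -0.09349 + 0.04028j ; Δ = 0.01516 + 0.02005j
  [+0]  conj(Y_{4,0})(Ω₁) = 0.20254 + 0.00000j ; Y_{4,0}(Ω₂) = -0.34759 + 0.00000j ; Δ = -0.07040 + 0.00000j
  [+1]  conj(Y_{4,1})(Ω₁) = 0.05884 - 0.23981j ; Y_{4,1}(Ω₂) = 0.09349 + 0.04028j ; Δ = 0.01516 - 0.02005j
  [+2]  conj(Y_{4,2})(Ω₁) = 0.20972 + 0.10950j ; Y_{4,2}(Ω₂) = 0.22670 + 0.23986j ; Δ = 0.02128 + 0.07513j
  [+3]  conj(Y_{4,3})(Ω₁) = 0.15185 - 0.17251j ; Y_{4,3}(Ω₂) = -0.13138 - 0.35950j ; Δ = -0.08197 - 0.03192j
  [+4]  conj(Y_{4,4})(Ω₁) = 0.23415 + 0.33616j ; Y_{4,4}(Ω₂) = -0.01007 + 0.17832j ; Δ = -0.06230 + 0.03837j
Accumulated sum -0.28606 - 0.00000j; after 4π/(2l+1) scaling, -0.39942 - 0.00000j ⇒ P_4 = -0.399421

-0.399421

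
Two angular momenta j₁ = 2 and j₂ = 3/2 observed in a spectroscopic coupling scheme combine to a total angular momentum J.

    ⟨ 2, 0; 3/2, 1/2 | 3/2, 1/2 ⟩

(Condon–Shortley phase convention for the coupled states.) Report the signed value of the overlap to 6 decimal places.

j₁+j₂−J=2  J+j₁−j₂=2  J−j₁+j₂=1  j₁+j₂+J+1=6
(j₁±m₁, j₂±m₂, J±M) = (2,2,2,1,2,1)
P² = 16/45
sum k=1..2:
  [1] −1/1 = -1
  [2] +1/4 = 1/4
S = -3/4
C² = P²·S² = 1/5 ; C = -0.447214

−√(1/5) ≈ -0.447214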